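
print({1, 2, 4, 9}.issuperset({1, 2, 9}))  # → True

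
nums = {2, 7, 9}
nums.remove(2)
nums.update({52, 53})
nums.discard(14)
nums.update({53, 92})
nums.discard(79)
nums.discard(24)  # {7, 9, 52, 53, 92}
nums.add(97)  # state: {7, 9, 52, 53, 92, 97}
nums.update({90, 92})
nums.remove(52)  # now {7, 9, 53, 90, 92, 97}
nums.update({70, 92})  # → {7, 9, 53, 70, 90, 92, 97}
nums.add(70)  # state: {7, 9, 53, 70, 90, 92, 97}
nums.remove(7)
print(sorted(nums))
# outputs [9, 53, 70, 90, 92, 97]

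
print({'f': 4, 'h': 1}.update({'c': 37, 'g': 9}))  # None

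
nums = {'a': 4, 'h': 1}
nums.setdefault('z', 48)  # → 48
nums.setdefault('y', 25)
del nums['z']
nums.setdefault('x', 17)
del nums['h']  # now {'a': 4, 'y': 25, 'x': 17}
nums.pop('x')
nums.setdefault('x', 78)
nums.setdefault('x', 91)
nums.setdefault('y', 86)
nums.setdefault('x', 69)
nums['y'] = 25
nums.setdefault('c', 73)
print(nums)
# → {'a': 4, 'y': 25, 'x': 78, 'c': 73}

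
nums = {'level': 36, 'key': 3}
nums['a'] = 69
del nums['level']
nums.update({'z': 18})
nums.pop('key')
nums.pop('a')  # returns 69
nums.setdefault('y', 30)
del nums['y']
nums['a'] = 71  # {'z': 18, 'a': 71}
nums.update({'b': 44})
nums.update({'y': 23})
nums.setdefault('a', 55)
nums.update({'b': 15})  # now {'z': 18, 'a': 71, 'b': 15, 'y': 23}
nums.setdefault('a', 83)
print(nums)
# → {'z': 18, 'a': 71, 'b': 15, 'y': 23}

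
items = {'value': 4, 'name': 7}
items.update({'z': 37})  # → {'value': 4, 'name': 7, 'z': 37}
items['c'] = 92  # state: {'value': 4, 'name': 7, 'z': 37, 'c': 92}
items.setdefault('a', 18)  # 18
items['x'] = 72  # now {'value': 4, 'name': 7, 'z': 37, 'c': 92, 'a': 18, 'x': 72}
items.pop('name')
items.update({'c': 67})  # {'value': 4, 'z': 37, 'c': 67, 'a': 18, 'x': 72}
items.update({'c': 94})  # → {'value': 4, 'z': 37, 'c': 94, 'a': 18, 'x': 72}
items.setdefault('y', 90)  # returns 90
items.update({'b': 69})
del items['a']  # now {'value': 4, 'z': 37, 'c': 94, 'x': 72, 'y': 90, 'b': 69}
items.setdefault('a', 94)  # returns 94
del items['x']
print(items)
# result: {'value': 4, 'z': 37, 'c': 94, 'y': 90, 'b': 69, 'a': 94}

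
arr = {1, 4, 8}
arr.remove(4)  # {1, 8}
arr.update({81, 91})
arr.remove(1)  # {8, 81, 91}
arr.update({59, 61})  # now {8, 59, 61, 81, 91}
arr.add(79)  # {8, 59, 61, 79, 81, 91}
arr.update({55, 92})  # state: {8, 55, 59, 61, 79, 81, 91, 92}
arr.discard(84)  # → {8, 55, 59, 61, 79, 81, 91, 92}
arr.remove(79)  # {8, 55, 59, 61, 81, 91, 92}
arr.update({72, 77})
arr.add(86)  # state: {8, 55, 59, 61, 72, 77, 81, 86, 91, 92}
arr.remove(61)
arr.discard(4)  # {8, 55, 59, 72, 77, 81, 86, 91, 92}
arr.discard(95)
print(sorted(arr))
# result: [8, 55, 59, 72, 77, 81, 86, 91, 92]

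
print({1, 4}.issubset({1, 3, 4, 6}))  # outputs True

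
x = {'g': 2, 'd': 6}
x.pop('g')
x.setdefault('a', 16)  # 16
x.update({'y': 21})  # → {'d': 6, 'a': 16, 'y': 21}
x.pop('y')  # 21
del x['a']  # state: {'d': 6}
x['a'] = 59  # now {'d': 6, 'a': 59}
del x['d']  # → {'a': 59}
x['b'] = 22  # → {'a': 59, 'b': 22}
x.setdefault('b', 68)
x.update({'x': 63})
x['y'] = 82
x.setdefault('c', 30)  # 30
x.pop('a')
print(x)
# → {'b': 22, 'x': 63, 'y': 82, 'c': 30}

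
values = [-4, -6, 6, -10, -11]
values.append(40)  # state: [-4, -6, 6, -10, -11, 40]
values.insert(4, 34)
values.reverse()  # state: [40, -11, 34, -10, 6, -6, -4]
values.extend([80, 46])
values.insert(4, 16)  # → [40, -11, 34, -10, 16, 6, -6, -4, 80, 46]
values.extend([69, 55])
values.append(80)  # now [40, -11, 34, -10, 16, 6, -6, -4, 80, 46, 69, 55, 80]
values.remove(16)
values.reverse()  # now [80, 55, 69, 46, 80, -4, -6, 6, -10, 34, -11, 40]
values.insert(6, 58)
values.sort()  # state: [-11, -10, -6, -4, 6, 34, 40, 46, 55, 58, 69, 80, 80]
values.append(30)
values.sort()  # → [-11, -10, -6, -4, 6, 30, 34, 40, 46, 55, 58, 69, 80, 80]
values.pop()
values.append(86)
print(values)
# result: [-11, -10, -6, -4, 6, 30, 34, 40, 46, 55, 58, 69, 80, 86]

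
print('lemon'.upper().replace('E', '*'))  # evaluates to L*MON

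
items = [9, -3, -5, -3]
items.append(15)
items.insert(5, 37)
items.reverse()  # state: [37, 15, -3, -5, -3, 9]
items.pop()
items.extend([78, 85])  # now [37, 15, -3, -5, -3, 78, 85]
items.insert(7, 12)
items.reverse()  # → [12, 85, 78, -3, -5, -3, 15, 37]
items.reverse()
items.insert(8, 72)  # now [37, 15, -3, -5, -3, 78, 85, 12, 72]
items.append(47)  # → [37, 15, -3, -5, -3, 78, 85, 12, 72, 47]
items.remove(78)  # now [37, 15, -3, -5, -3, 85, 12, 72, 47]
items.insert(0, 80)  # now [80, 37, 15, -3, -5, -3, 85, 12, 72, 47]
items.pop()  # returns 47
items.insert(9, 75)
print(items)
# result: [80, 37, 15, -3, -5, -3, 85, 12, 72, 75]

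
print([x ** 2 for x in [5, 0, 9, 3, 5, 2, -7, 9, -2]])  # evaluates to [25, 0, 81, 9, 25, 4, 49, 81, 4]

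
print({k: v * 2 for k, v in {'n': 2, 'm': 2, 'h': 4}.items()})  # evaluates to {'n': 4, 'm': 4, 'h': 8}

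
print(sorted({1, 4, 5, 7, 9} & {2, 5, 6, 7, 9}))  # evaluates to [5, 7, 9]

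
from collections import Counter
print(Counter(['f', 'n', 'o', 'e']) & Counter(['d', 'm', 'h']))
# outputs Counter()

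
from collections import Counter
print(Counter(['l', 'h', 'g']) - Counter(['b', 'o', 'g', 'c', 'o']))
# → Counter({'l': 1, 'h': 1})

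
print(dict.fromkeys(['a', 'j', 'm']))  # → {'a': None, 'j': None, 'm': None}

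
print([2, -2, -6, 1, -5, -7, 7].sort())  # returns None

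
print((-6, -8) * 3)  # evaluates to (-6, -8, -6, -8, -6, -8)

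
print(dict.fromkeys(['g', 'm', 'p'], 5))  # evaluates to {'g': 5, 'm': 5, 'p': 5}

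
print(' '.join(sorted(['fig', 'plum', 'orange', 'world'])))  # fig orange plum world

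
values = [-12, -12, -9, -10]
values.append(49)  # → [-12, -12, -9, -10, 49]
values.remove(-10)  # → [-12, -12, -9, 49]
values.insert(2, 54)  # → [-12, -12, 54, -9, 49]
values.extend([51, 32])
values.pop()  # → 32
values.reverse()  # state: [51, 49, -9, 54, -12, -12]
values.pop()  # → -12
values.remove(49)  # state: [51, -9, 54, -12]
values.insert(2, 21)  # [51, -9, 21, 54, -12]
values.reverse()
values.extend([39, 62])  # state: [-12, 54, 21, -9, 51, 39, 62]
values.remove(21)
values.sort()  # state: [-12, -9, 39, 51, 54, 62]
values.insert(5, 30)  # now [-12, -9, 39, 51, 54, 30, 62]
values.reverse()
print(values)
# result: [62, 30, 54, 51, 39, -9, -12]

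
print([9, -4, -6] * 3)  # [9, -4, -6, 9, -4, -6, 9, -4, -6]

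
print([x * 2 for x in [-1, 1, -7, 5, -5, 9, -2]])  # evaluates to [-2, 2, -14, 10, -10, 18, -4]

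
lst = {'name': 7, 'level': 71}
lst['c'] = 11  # {'name': 7, 'level': 71, 'c': 11}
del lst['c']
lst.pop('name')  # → 7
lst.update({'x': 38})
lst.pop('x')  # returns 38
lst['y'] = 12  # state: {'level': 71, 'y': 12}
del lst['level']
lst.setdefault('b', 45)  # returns 45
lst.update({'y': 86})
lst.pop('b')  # 45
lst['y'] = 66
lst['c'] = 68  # {'y': 66, 'c': 68}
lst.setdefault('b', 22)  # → 22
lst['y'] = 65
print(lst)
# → {'y': 65, 'c': 68, 'b': 22}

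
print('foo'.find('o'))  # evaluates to 1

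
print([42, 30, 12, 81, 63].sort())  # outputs None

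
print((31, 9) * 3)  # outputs (31, 9, 31, 9, 31, 9)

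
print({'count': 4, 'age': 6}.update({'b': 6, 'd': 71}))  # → None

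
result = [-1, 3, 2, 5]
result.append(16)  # [-1, 3, 2, 5, 16]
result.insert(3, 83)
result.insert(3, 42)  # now [-1, 3, 2, 42, 83, 5, 16]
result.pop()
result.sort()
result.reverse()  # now [83, 42, 5, 3, 2, -1]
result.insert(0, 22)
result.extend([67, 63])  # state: [22, 83, 42, 5, 3, 2, -1, 67, 63]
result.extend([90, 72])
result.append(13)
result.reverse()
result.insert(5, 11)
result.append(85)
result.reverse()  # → [85, 22, 83, 42, 5, 3, 2, -1, 11, 67, 63, 90, 72, 13]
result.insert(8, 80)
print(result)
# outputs [85, 22, 83, 42, 5, 3, 2, -1, 80, 11, 67, 63, 90, 72, 13]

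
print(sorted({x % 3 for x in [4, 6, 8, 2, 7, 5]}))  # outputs [0, 1, 2]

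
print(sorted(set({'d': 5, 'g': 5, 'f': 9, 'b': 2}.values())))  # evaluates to [2, 5, 9]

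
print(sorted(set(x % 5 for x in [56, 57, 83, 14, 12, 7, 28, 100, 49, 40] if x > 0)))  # [0, 1, 2, 3, 4]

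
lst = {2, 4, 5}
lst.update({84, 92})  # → {2, 4, 5, 84, 92}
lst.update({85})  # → {2, 4, 5, 84, 85, 92}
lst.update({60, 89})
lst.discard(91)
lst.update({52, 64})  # {2, 4, 5, 52, 60, 64, 84, 85, 89, 92}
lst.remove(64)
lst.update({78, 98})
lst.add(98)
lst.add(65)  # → {2, 4, 5, 52, 60, 65, 78, 84, 85, 89, 92, 98}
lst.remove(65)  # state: {2, 4, 5, 52, 60, 78, 84, 85, 89, 92, 98}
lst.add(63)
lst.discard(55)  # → {2, 4, 5, 52, 60, 63, 78, 84, 85, 89, 92, 98}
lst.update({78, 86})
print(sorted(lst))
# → [2, 4, 5, 52, 60, 63, 78, 84, 85, 86, 89, 92, 98]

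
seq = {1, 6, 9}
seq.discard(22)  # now {1, 6, 9}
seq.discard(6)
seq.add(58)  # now {1, 9, 58}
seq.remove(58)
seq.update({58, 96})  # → {1, 9, 58, 96}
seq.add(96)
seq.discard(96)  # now {1, 9, 58}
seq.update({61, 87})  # {1, 9, 58, 61, 87}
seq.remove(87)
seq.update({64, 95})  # {1, 9, 58, 61, 64, 95}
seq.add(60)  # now {1, 9, 58, 60, 61, 64, 95}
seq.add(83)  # {1, 9, 58, 60, 61, 64, 83, 95}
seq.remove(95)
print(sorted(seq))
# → [1, 9, 58, 60, 61, 64, 83]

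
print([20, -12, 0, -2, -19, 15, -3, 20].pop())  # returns 20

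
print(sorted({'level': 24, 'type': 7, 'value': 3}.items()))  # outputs [('level', 24), ('type', 7), ('value', 3)]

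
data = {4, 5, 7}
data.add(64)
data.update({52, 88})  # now {4, 5, 7, 52, 64, 88}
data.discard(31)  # {4, 5, 7, 52, 64, 88}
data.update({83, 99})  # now {4, 5, 7, 52, 64, 83, 88, 99}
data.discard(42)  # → {4, 5, 7, 52, 64, 83, 88, 99}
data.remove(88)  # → {4, 5, 7, 52, 64, 83, 99}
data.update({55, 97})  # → {4, 5, 7, 52, 55, 64, 83, 97, 99}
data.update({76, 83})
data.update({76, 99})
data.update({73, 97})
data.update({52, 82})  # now {4, 5, 7, 52, 55, 64, 73, 76, 82, 83, 97, 99}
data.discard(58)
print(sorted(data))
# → [4, 5, 7, 52, 55, 64, 73, 76, 82, 83, 97, 99]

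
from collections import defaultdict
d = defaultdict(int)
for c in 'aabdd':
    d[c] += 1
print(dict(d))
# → {'a': 2, 'b': 1, 'd': 2}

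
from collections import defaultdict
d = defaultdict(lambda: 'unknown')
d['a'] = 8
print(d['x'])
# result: unknown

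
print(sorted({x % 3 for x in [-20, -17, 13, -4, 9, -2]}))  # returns [0, 1, 2]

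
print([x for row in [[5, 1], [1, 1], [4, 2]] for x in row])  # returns [5, 1, 1, 1, 4, 2]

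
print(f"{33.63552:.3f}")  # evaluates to 33.636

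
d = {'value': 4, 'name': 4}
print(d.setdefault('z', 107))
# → 107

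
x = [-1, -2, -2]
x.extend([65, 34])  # [-1, -2, -2, 65, 34]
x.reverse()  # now [34, 65, -2, -2, -1]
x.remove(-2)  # [34, 65, -2, -1]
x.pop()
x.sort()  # [-2, 34, 65]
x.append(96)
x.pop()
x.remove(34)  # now [-2, 65]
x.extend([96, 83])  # [-2, 65, 96, 83]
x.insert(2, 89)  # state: [-2, 65, 89, 96, 83]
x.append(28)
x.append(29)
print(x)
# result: [-2, 65, 89, 96, 83, 28, 29]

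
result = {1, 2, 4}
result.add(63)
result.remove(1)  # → {2, 4, 63}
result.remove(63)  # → {2, 4}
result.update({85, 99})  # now {2, 4, 85, 99}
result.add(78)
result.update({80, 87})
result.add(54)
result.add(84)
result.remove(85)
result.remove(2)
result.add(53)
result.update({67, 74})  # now {4, 53, 54, 67, 74, 78, 80, 84, 87, 99}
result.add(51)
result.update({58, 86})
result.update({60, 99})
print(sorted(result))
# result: [4, 51, 53, 54, 58, 60, 67, 74, 78, 80, 84, 86, 87, 99]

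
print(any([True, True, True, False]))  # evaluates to True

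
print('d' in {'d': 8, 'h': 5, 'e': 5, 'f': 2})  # True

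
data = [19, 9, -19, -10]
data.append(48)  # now [19, 9, -19, -10, 48]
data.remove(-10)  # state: [19, 9, -19, 48]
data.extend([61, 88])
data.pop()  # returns 88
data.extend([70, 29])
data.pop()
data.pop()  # 70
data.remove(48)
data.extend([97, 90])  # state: [19, 9, -19, 61, 97, 90]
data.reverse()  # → [90, 97, 61, -19, 9, 19]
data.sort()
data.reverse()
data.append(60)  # [97, 90, 61, 19, 9, -19, 60]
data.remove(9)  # [97, 90, 61, 19, -19, 60]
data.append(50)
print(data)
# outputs [97, 90, 61, 19, -19, 60, 50]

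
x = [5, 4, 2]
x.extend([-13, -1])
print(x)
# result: [5, 4, 2, -13, -1]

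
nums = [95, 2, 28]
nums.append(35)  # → [95, 2, 28, 35]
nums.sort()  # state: [2, 28, 35, 95]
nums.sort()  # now [2, 28, 35, 95]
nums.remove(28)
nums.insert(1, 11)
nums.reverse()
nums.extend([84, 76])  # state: [95, 35, 11, 2, 84, 76]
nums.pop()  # 76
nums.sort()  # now [2, 11, 35, 84, 95]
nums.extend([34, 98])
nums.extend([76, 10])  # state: [2, 11, 35, 84, 95, 34, 98, 76, 10]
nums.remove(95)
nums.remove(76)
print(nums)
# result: [2, 11, 35, 84, 34, 98, 10]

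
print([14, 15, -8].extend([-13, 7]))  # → None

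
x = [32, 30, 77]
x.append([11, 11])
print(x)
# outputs [32, 30, 77, [11, 11]]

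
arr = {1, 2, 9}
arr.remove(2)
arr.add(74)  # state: {1, 9, 74}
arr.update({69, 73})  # {1, 9, 69, 73, 74}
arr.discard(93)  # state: {1, 9, 69, 73, 74}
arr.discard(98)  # {1, 9, 69, 73, 74}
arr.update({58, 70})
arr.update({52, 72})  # {1, 9, 52, 58, 69, 70, 72, 73, 74}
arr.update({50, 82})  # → {1, 9, 50, 52, 58, 69, 70, 72, 73, 74, 82}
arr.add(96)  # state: {1, 9, 50, 52, 58, 69, 70, 72, 73, 74, 82, 96}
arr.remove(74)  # {1, 9, 50, 52, 58, 69, 70, 72, 73, 82, 96}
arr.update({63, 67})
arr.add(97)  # {1, 9, 50, 52, 58, 63, 67, 69, 70, 72, 73, 82, 96, 97}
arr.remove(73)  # {1, 9, 50, 52, 58, 63, 67, 69, 70, 72, 82, 96, 97}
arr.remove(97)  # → {1, 9, 50, 52, 58, 63, 67, 69, 70, 72, 82, 96}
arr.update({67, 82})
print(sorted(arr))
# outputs [1, 9, 50, 52, 58, 63, 67, 69, 70, 72, 82, 96]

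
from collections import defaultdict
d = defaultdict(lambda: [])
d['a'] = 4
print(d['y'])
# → []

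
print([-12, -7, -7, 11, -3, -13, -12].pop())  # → -12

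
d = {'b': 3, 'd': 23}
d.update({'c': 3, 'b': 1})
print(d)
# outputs {'b': 1, 'd': 23, 'c': 3}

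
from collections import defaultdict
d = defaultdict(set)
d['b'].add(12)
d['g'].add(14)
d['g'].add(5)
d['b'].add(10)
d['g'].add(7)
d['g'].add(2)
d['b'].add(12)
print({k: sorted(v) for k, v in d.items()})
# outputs {'b': [10, 12], 'g': [2, 5, 7, 14]}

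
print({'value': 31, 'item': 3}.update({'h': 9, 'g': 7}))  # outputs None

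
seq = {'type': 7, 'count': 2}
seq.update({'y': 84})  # {'type': 7, 'count': 2, 'y': 84}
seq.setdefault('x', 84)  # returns 84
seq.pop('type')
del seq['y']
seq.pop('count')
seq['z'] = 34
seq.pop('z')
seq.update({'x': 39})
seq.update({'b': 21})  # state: {'x': 39, 'b': 21}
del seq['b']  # {'x': 39}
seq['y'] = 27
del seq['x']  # {'y': 27}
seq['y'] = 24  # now {'y': 24}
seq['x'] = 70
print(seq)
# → {'y': 24, 'x': 70}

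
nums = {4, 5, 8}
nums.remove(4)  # {5, 8}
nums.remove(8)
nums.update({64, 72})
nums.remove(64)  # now {5, 72}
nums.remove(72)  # {5}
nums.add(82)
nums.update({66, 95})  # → {5, 66, 82, 95}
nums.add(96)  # {5, 66, 82, 95, 96}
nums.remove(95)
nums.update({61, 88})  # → {5, 61, 66, 82, 88, 96}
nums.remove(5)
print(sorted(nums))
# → [61, 66, 82, 88, 96]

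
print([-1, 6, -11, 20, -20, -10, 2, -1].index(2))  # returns 6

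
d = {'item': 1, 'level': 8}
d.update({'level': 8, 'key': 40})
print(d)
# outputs {'item': 1, 'level': 8, 'key': 40}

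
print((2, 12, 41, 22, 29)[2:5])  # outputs (41, 22, 29)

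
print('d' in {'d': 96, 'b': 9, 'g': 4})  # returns True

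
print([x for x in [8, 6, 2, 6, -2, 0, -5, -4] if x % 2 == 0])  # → [8, 6, 2, 6, -2, 0, -4]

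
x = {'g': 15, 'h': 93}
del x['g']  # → {'h': 93}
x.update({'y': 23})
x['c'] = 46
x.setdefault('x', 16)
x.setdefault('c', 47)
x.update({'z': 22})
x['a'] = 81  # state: {'h': 93, 'y': 23, 'c': 46, 'x': 16, 'z': 22, 'a': 81}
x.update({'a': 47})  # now {'h': 93, 'y': 23, 'c': 46, 'x': 16, 'z': 22, 'a': 47}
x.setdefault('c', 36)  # 46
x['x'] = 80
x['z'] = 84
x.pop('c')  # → 46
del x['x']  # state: {'h': 93, 'y': 23, 'z': 84, 'a': 47}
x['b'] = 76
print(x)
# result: {'h': 93, 'y': 23, 'z': 84, 'a': 47, 'b': 76}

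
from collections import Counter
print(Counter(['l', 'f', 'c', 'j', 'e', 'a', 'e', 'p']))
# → Counter({'e': 2, 'l': 1, 'f': 1, 'c': 1, 'j': 1, 'a': 1, 'p': 1})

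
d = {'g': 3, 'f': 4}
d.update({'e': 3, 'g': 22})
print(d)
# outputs {'g': 22, 'f': 4, 'e': 3}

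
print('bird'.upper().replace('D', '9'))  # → BIR9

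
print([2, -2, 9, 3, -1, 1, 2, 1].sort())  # None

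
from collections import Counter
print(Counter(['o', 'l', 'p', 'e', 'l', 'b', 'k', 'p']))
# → Counter({'l': 2, 'p': 2, 'o': 1, 'e': 1, 'b': 1, 'k': 1})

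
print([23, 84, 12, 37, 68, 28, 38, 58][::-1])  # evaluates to [58, 38, 28, 68, 37, 12, 84, 23]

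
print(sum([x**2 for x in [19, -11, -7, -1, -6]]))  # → 568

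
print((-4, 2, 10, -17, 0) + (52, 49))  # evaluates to (-4, 2, 10, -17, 0, 52, 49)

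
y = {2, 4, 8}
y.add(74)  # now {2, 4, 8, 74}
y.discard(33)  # {2, 4, 8, 74}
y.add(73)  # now {2, 4, 8, 73, 74}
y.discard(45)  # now {2, 4, 8, 73, 74}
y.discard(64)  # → {2, 4, 8, 73, 74}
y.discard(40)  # {2, 4, 8, 73, 74}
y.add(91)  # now {2, 4, 8, 73, 74, 91}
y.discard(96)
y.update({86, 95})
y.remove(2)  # {4, 8, 73, 74, 86, 91, 95}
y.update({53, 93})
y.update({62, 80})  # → {4, 8, 53, 62, 73, 74, 80, 86, 91, 93, 95}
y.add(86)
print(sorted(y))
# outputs [4, 8, 53, 62, 73, 74, 80, 86, 91, 93, 95]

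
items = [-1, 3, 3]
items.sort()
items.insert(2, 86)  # [-1, 3, 86, 3]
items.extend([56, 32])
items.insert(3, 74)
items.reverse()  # [32, 56, 3, 74, 86, 3, -1]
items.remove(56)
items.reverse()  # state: [-1, 3, 86, 74, 3, 32]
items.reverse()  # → [32, 3, 74, 86, 3, -1]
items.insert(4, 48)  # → [32, 3, 74, 86, 48, 3, -1]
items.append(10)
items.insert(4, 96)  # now [32, 3, 74, 86, 96, 48, 3, -1, 10]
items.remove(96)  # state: [32, 3, 74, 86, 48, 3, -1, 10]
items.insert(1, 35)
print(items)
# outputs [32, 35, 3, 74, 86, 48, 3, -1, 10]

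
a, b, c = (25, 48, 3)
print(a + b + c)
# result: 76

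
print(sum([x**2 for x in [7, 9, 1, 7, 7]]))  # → 229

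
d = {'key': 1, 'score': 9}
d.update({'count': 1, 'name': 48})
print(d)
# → {'key': 1, 'score': 9, 'count': 1, 'name': 48}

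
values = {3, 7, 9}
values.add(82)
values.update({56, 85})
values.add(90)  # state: {3, 7, 9, 56, 82, 85, 90}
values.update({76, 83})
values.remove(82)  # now {3, 7, 9, 56, 76, 83, 85, 90}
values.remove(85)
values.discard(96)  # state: {3, 7, 9, 56, 76, 83, 90}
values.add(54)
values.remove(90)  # {3, 7, 9, 54, 56, 76, 83}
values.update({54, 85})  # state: {3, 7, 9, 54, 56, 76, 83, 85}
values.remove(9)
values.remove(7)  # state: {3, 54, 56, 76, 83, 85}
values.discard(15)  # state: {3, 54, 56, 76, 83, 85}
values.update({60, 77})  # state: {3, 54, 56, 60, 76, 77, 83, 85}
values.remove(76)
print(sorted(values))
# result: [3, 54, 56, 60, 77, 83, 85]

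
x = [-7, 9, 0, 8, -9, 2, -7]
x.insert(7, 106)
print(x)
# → [-7, 9, 0, 8, -9, 2, -7, 106]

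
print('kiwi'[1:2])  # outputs i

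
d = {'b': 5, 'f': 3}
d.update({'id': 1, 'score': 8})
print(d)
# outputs {'b': 5, 'f': 3, 'id': 1, 'score': 8}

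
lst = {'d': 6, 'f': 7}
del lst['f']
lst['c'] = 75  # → {'d': 6, 'c': 75}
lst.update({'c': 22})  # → {'d': 6, 'c': 22}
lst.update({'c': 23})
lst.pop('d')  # 6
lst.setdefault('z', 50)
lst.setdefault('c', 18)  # 23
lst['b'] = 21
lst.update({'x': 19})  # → {'c': 23, 'z': 50, 'b': 21, 'x': 19}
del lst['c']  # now {'z': 50, 'b': 21, 'x': 19}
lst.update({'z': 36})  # {'z': 36, 'b': 21, 'x': 19}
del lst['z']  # {'b': 21, 'x': 19}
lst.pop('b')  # 21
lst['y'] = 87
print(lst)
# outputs {'x': 19, 'y': 87}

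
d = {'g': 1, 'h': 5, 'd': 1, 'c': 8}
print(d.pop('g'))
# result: 1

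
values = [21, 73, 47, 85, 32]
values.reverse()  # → [32, 85, 47, 73, 21]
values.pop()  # 21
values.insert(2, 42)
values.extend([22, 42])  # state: [32, 85, 42, 47, 73, 22, 42]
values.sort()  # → [22, 32, 42, 42, 47, 73, 85]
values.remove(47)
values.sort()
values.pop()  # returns 85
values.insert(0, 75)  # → [75, 22, 32, 42, 42, 73]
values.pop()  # 73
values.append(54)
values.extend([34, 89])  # [75, 22, 32, 42, 42, 54, 34, 89]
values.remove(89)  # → [75, 22, 32, 42, 42, 54, 34]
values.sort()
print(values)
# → [22, 32, 34, 42, 42, 54, 75]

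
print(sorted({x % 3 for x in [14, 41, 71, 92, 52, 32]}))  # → [1, 2]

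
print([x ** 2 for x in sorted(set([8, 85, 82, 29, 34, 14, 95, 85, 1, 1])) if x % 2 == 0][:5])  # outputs [64, 196, 1156, 6724]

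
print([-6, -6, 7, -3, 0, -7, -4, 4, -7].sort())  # None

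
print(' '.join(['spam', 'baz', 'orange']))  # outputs spam baz orange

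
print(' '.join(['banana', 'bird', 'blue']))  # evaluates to banana bird blue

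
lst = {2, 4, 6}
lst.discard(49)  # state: {2, 4, 6}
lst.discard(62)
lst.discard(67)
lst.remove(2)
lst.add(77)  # {4, 6, 77}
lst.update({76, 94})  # {4, 6, 76, 77, 94}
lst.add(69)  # {4, 6, 69, 76, 77, 94}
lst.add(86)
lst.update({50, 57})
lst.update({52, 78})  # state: {4, 6, 50, 52, 57, 69, 76, 77, 78, 86, 94}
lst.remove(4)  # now {6, 50, 52, 57, 69, 76, 77, 78, 86, 94}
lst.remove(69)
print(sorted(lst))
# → [6, 50, 52, 57, 76, 77, 78, 86, 94]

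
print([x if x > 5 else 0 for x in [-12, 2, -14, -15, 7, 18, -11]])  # [0, 0, 0, 0, 7, 18, 0]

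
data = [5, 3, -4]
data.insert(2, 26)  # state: [5, 3, 26, -4]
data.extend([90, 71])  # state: [5, 3, 26, -4, 90, 71]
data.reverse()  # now [71, 90, -4, 26, 3, 5]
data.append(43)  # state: [71, 90, -4, 26, 3, 5, 43]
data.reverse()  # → [43, 5, 3, 26, -4, 90, 71]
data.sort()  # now [-4, 3, 5, 26, 43, 71, 90]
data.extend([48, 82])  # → [-4, 3, 5, 26, 43, 71, 90, 48, 82]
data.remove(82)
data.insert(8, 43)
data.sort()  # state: [-4, 3, 5, 26, 43, 43, 48, 71, 90]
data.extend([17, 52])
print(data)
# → [-4, 3, 5, 26, 43, 43, 48, 71, 90, 17, 52]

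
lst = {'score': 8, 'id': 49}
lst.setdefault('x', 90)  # 90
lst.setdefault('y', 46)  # 46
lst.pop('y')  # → 46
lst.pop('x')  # 90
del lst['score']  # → {'id': 49}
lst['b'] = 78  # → {'id': 49, 'b': 78}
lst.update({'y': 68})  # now {'id': 49, 'b': 78, 'y': 68}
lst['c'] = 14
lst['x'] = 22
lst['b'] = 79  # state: {'id': 49, 'b': 79, 'y': 68, 'c': 14, 'x': 22}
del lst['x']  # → {'id': 49, 'b': 79, 'y': 68, 'c': 14}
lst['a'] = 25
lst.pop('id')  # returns 49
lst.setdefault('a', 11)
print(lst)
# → {'b': 79, 'y': 68, 'c': 14, 'a': 25}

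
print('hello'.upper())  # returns HELLO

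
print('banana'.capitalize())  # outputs Banana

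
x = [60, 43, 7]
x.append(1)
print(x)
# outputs [60, 43, 7, 1]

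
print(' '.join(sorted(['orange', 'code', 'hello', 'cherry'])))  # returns cherry code hello orange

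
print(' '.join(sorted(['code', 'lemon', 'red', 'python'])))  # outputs code lemon python red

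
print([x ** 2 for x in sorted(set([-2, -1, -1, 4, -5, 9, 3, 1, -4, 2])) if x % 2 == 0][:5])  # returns [16, 4, 4, 16]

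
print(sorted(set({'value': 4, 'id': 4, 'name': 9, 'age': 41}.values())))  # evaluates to [4, 9, 41]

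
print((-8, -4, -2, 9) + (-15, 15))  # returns (-8, -4, -2, 9, -15, 15)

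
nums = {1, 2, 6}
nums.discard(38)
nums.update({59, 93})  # {1, 2, 6, 59, 93}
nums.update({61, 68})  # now {1, 2, 6, 59, 61, 68, 93}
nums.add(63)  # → {1, 2, 6, 59, 61, 63, 68, 93}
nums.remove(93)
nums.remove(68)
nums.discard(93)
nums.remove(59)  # {1, 2, 6, 61, 63}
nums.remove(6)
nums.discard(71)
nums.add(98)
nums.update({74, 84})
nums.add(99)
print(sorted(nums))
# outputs [1, 2, 61, 63, 74, 84, 98, 99]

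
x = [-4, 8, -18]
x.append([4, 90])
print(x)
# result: [-4, 8, -18, [4, 90]]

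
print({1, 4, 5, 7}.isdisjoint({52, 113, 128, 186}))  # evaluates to True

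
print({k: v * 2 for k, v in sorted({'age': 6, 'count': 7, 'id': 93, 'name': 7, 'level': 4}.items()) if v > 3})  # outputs {'age': 12, 'count': 14, 'id': 186, 'level': 8, 'name': 14}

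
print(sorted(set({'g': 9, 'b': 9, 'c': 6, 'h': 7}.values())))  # [6, 7, 9]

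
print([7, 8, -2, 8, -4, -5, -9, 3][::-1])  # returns [3, -9, -5, -4, 8, -2, 8, 7]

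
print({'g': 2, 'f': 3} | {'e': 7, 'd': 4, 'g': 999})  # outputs {'g': 999, 'f': 3, 'e': 7, 'd': 4}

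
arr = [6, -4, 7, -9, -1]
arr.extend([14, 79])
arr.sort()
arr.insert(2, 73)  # [-9, -4, 73, -1, 6, 7, 14, 79]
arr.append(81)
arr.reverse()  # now [81, 79, 14, 7, 6, -1, 73, -4, -9]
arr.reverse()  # [-9, -4, 73, -1, 6, 7, 14, 79, 81]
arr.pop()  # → 81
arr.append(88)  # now [-9, -4, 73, -1, 6, 7, 14, 79, 88]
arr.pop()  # 88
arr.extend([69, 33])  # [-9, -4, 73, -1, 6, 7, 14, 79, 69, 33]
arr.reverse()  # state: [33, 69, 79, 14, 7, 6, -1, 73, -4, -9]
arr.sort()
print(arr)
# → [-9, -4, -1, 6, 7, 14, 33, 69, 73, 79]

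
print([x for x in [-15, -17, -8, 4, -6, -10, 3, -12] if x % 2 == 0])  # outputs [-8, 4, -6, -10, -12]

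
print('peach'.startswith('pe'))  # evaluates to True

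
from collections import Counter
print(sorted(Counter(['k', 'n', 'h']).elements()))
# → ['h', 'k', 'n']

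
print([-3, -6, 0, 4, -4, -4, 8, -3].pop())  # -3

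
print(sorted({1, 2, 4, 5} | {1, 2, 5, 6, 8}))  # [1, 2, 4, 5, 6, 8]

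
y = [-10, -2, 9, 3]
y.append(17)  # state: [-10, -2, 9, 3, 17]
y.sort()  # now [-10, -2, 3, 9, 17]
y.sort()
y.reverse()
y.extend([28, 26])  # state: [17, 9, 3, -2, -10, 28, 26]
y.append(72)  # [17, 9, 3, -2, -10, 28, 26, 72]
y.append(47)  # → [17, 9, 3, -2, -10, 28, 26, 72, 47]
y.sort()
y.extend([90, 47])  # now [-10, -2, 3, 9, 17, 26, 28, 47, 72, 90, 47]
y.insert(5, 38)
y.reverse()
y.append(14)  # [47, 90, 72, 47, 28, 26, 38, 17, 9, 3, -2, -10, 14]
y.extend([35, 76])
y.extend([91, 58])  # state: [47, 90, 72, 47, 28, 26, 38, 17, 9, 3, -2, -10, 14, 35, 76, 91, 58]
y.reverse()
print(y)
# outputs [58, 91, 76, 35, 14, -10, -2, 3, 9, 17, 38, 26, 28, 47, 72, 90, 47]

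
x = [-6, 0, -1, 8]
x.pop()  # 8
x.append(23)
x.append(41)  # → [-6, 0, -1, 23, 41]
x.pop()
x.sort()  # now [-6, -1, 0, 23]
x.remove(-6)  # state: [-1, 0, 23]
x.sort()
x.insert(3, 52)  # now [-1, 0, 23, 52]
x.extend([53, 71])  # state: [-1, 0, 23, 52, 53, 71]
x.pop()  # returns 71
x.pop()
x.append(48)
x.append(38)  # [-1, 0, 23, 52, 48, 38]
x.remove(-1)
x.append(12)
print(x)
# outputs [0, 23, 52, 48, 38, 12]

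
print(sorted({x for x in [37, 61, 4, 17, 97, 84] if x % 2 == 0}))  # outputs [4, 84]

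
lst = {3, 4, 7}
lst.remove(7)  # {3, 4}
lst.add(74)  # {3, 4, 74}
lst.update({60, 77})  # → {3, 4, 60, 74, 77}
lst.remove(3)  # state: {4, 60, 74, 77}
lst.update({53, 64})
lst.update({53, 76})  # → {4, 53, 60, 64, 74, 76, 77}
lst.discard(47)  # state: {4, 53, 60, 64, 74, 76, 77}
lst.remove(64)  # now {4, 53, 60, 74, 76, 77}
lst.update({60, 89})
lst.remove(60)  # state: {4, 53, 74, 76, 77, 89}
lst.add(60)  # {4, 53, 60, 74, 76, 77, 89}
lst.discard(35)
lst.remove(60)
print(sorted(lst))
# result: [4, 53, 74, 76, 77, 89]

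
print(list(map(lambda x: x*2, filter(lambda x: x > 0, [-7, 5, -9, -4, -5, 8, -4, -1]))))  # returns [10, 16]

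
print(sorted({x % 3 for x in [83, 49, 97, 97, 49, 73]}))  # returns [1, 2]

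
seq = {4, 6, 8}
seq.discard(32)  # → {4, 6, 8}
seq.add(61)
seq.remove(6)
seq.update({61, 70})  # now {4, 8, 61, 70}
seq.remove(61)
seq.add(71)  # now {4, 8, 70, 71}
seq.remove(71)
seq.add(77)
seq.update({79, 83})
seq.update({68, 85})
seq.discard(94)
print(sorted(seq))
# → [4, 8, 68, 70, 77, 79, 83, 85]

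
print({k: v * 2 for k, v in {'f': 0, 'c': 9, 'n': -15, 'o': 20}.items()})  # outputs {'f': 0, 'c': 18, 'n': -30, 'o': 40}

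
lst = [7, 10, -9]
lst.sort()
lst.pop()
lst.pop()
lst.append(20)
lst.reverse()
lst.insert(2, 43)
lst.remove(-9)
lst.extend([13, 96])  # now [20, 43, 13, 96]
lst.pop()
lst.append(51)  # [20, 43, 13, 51]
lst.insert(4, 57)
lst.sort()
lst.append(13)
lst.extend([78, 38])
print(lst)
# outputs [13, 20, 43, 51, 57, 13, 78, 38]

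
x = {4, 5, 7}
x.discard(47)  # {4, 5, 7}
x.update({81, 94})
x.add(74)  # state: {4, 5, 7, 74, 81, 94}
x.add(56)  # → {4, 5, 7, 56, 74, 81, 94}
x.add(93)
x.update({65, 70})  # {4, 5, 7, 56, 65, 70, 74, 81, 93, 94}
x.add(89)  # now {4, 5, 7, 56, 65, 70, 74, 81, 89, 93, 94}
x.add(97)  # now {4, 5, 7, 56, 65, 70, 74, 81, 89, 93, 94, 97}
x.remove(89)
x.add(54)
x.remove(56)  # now {4, 5, 7, 54, 65, 70, 74, 81, 93, 94, 97}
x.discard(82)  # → {4, 5, 7, 54, 65, 70, 74, 81, 93, 94, 97}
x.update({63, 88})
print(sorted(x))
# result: [4, 5, 7, 54, 63, 65, 70, 74, 81, 88, 93, 94, 97]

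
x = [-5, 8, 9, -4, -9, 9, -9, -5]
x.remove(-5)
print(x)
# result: [8, 9, -4, -9, 9, -9, -5]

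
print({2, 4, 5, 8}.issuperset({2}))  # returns True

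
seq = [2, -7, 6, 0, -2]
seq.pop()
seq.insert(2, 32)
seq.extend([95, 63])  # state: [2, -7, 32, 6, 0, 95, 63]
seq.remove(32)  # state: [2, -7, 6, 0, 95, 63]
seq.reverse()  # [63, 95, 0, 6, -7, 2]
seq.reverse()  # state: [2, -7, 6, 0, 95, 63]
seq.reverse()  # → [63, 95, 0, 6, -7, 2]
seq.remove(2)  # [63, 95, 0, 6, -7]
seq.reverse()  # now [-7, 6, 0, 95, 63]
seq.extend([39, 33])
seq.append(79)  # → [-7, 6, 0, 95, 63, 39, 33, 79]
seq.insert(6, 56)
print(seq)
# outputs [-7, 6, 0, 95, 63, 39, 56, 33, 79]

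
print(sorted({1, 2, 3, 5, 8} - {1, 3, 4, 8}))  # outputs [2, 5]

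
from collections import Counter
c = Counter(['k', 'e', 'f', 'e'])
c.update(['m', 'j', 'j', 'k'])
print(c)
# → Counter({'k': 2, 'e': 2, 'j': 2, 'f': 1, 'm': 1})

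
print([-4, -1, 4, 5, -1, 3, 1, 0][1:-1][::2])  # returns [-1, 5, 3]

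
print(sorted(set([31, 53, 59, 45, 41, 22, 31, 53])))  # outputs [22, 31, 41, 45, 53, 59]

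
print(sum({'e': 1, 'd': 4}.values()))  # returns 5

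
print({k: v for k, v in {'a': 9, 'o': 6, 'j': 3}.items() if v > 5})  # {'a': 9, 'o': 6}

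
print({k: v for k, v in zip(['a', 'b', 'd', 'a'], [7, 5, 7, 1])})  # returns {'a': 1, 'b': 5, 'd': 7}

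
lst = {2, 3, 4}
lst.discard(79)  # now {2, 3, 4}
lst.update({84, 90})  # {2, 3, 4, 84, 90}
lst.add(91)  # {2, 3, 4, 84, 90, 91}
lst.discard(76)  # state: {2, 3, 4, 84, 90, 91}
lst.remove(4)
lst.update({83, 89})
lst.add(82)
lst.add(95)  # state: {2, 3, 82, 83, 84, 89, 90, 91, 95}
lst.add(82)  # {2, 3, 82, 83, 84, 89, 90, 91, 95}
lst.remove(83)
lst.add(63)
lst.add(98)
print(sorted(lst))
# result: [2, 3, 63, 82, 84, 89, 90, 91, 95, 98]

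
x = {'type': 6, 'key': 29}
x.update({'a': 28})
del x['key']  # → {'type': 6, 'a': 28}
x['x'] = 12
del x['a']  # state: {'type': 6, 'x': 12}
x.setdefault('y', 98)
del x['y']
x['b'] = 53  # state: {'type': 6, 'x': 12, 'b': 53}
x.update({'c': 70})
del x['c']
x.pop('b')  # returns 53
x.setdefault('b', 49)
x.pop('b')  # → 49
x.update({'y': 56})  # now {'type': 6, 'x': 12, 'y': 56}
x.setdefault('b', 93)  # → 93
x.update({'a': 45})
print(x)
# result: {'type': 6, 'x': 12, 'y': 56, 'b': 93, 'a': 45}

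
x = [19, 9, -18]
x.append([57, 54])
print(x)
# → [19, 9, -18, [57, 54]]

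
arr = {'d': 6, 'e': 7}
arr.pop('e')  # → 7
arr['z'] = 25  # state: {'d': 6, 'z': 25}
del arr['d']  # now {'z': 25}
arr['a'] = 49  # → {'z': 25, 'a': 49}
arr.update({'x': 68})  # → {'z': 25, 'a': 49, 'x': 68}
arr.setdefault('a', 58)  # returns 49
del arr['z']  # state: {'a': 49, 'x': 68}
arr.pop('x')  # 68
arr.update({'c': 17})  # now {'a': 49, 'c': 17}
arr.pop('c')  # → 17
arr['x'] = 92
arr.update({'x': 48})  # {'a': 49, 'x': 48}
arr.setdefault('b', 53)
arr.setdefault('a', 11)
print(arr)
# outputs {'a': 49, 'x': 48, 'b': 53}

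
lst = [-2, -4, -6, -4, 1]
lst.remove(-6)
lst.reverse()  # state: [1, -4, -4, -2]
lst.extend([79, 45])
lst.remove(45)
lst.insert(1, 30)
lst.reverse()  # [79, -2, -4, -4, 30, 1]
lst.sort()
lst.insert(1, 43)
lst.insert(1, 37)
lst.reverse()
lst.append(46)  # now [79, 30, 1, -2, -4, 43, 37, -4, 46]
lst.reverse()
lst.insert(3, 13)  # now [46, -4, 37, 13, 43, -4, -2, 1, 30, 79]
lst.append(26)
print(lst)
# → [46, -4, 37, 13, 43, -4, -2, 1, 30, 79, 26]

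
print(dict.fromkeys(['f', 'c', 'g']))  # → {'f': None, 'c': None, 'g': None}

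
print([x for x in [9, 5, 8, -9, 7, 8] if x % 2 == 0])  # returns [8, 8]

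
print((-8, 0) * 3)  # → (-8, 0, -8, 0, -8, 0)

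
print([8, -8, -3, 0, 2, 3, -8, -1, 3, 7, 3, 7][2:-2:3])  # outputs [-3, 3, 3]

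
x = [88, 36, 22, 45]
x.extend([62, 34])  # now [88, 36, 22, 45, 62, 34]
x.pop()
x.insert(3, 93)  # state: [88, 36, 22, 93, 45, 62]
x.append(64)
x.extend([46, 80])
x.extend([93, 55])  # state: [88, 36, 22, 93, 45, 62, 64, 46, 80, 93, 55]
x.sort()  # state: [22, 36, 45, 46, 55, 62, 64, 80, 88, 93, 93]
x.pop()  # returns 93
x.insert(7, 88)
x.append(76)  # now [22, 36, 45, 46, 55, 62, 64, 88, 80, 88, 93, 76]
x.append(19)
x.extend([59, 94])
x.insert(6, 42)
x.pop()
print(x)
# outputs [22, 36, 45, 46, 55, 62, 42, 64, 88, 80, 88, 93, 76, 19, 59]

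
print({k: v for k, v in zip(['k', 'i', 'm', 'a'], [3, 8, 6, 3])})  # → {'k': 3, 'i': 8, 'm': 6, 'a': 3}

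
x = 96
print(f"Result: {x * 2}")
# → Result: 192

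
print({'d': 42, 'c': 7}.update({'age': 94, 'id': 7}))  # None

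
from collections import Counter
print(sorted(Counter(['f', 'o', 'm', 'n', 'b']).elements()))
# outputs ['b', 'f', 'm', 'n', 'o']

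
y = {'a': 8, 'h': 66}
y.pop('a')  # 8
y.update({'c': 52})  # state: {'h': 66, 'c': 52}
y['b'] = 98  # {'h': 66, 'c': 52, 'b': 98}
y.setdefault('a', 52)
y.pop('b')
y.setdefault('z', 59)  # 59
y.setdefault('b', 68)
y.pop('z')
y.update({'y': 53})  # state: {'h': 66, 'c': 52, 'a': 52, 'b': 68, 'y': 53}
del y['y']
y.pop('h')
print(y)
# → {'c': 52, 'a': 52, 'b': 68}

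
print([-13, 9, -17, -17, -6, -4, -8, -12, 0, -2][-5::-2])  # [-4, -17, 9]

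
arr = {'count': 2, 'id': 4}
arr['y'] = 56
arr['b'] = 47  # {'count': 2, 'id': 4, 'y': 56, 'b': 47}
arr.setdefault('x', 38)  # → 38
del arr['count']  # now {'id': 4, 'y': 56, 'b': 47, 'x': 38}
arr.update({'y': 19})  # {'id': 4, 'y': 19, 'b': 47, 'x': 38}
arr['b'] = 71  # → {'id': 4, 'y': 19, 'b': 71, 'x': 38}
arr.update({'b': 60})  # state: {'id': 4, 'y': 19, 'b': 60, 'x': 38}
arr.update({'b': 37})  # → {'id': 4, 'y': 19, 'b': 37, 'x': 38}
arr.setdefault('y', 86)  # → 19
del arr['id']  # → {'y': 19, 'b': 37, 'x': 38}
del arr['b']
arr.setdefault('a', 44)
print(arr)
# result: {'y': 19, 'x': 38, 'a': 44}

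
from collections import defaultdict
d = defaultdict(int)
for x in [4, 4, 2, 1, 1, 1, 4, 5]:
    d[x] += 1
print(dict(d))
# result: {4: 3, 2: 1, 1: 3, 5: 1}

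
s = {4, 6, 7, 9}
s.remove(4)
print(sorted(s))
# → [6, 7, 9]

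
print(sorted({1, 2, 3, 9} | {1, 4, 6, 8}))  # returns [1, 2, 3, 4, 6, 8, 9]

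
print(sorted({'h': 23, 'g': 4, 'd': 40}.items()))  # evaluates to [('d', 40), ('g', 4), ('h', 23)]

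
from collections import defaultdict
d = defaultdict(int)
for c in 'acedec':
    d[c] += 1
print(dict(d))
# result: {'a': 1, 'c': 2, 'e': 2, 'd': 1}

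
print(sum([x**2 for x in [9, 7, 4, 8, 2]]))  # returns 214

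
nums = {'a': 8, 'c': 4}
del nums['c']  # {'a': 8}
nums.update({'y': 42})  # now {'a': 8, 'y': 42}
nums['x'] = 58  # {'a': 8, 'y': 42, 'x': 58}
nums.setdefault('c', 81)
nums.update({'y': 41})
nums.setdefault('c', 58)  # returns 81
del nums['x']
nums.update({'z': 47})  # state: {'a': 8, 'y': 41, 'c': 81, 'z': 47}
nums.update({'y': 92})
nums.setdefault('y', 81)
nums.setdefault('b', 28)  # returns 28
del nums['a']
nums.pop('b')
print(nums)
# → {'y': 92, 'c': 81, 'z': 47}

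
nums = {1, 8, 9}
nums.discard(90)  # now {1, 8, 9}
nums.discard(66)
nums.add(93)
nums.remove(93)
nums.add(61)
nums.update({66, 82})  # {1, 8, 9, 61, 66, 82}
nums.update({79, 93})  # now {1, 8, 9, 61, 66, 79, 82, 93}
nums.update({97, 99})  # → {1, 8, 9, 61, 66, 79, 82, 93, 97, 99}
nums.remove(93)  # {1, 8, 9, 61, 66, 79, 82, 97, 99}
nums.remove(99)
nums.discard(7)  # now {1, 8, 9, 61, 66, 79, 82, 97}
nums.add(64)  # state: {1, 8, 9, 61, 64, 66, 79, 82, 97}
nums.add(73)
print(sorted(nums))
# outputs [1, 8, 9, 61, 64, 66, 73, 79, 82, 97]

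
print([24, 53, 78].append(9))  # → None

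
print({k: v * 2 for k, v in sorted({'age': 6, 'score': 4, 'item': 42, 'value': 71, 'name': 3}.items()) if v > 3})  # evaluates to {'age': 12, 'item': 84, 'score': 8, 'value': 142}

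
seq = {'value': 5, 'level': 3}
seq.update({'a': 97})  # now {'value': 5, 'level': 3, 'a': 97}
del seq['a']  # {'value': 5, 'level': 3}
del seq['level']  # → {'value': 5}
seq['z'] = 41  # {'value': 5, 'z': 41}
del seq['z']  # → {'value': 5}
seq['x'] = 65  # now {'value': 5, 'x': 65}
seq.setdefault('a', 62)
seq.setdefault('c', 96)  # 96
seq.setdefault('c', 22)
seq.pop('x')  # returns 65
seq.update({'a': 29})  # {'value': 5, 'a': 29, 'c': 96}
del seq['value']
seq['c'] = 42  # {'a': 29, 'c': 42}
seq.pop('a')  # 29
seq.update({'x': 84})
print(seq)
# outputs {'c': 42, 'x': 84}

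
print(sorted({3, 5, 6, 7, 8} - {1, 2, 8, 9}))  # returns [3, 5, 6, 7]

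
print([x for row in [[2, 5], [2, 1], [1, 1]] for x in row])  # [2, 5, 2, 1, 1, 1]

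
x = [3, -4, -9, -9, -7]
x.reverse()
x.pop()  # 3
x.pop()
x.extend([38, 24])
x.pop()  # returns 24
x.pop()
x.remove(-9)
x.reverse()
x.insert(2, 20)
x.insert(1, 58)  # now [-9, 58, -7, 20]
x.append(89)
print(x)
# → [-9, 58, -7, 20, 89]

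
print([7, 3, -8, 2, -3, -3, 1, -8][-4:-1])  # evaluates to [-3, -3, 1]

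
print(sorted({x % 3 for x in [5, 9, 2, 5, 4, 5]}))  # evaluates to [0, 1, 2]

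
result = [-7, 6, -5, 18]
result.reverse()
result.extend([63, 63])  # [18, -5, 6, -7, 63, 63]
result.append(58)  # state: [18, -5, 6, -7, 63, 63, 58]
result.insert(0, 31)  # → [31, 18, -5, 6, -7, 63, 63, 58]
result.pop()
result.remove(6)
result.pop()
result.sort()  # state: [-7, -5, 18, 31, 63]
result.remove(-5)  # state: [-7, 18, 31, 63]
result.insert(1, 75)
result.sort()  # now [-7, 18, 31, 63, 75]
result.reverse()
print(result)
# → [75, 63, 31, 18, -7]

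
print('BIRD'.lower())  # bird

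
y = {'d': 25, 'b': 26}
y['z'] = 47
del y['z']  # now {'d': 25, 'b': 26}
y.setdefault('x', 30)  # 30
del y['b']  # {'d': 25, 'x': 30}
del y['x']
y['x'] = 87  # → {'d': 25, 'x': 87}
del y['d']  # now {'x': 87}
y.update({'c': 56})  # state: {'x': 87, 'c': 56}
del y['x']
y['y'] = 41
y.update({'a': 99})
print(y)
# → {'c': 56, 'y': 41, 'a': 99}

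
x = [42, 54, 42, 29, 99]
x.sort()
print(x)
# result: [29, 42, 42, 54, 99]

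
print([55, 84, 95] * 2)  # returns [55, 84, 95, 55, 84, 95]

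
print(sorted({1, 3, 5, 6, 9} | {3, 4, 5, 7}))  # [1, 3, 4, 5, 6, 7, 9]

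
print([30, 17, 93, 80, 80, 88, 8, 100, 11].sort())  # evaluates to None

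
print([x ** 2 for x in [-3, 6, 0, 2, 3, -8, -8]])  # [9, 36, 0, 4, 9, 64, 64]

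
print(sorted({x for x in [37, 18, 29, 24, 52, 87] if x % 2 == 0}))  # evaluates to [18, 24, 52]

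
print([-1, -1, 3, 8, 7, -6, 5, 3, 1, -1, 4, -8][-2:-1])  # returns [4]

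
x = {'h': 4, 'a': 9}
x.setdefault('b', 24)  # 24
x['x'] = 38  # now {'h': 4, 'a': 9, 'b': 24, 'x': 38}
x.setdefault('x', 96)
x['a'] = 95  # {'h': 4, 'a': 95, 'b': 24, 'x': 38}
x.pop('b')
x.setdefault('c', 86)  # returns 86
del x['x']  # {'h': 4, 'a': 95, 'c': 86}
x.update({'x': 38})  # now {'h': 4, 'a': 95, 'c': 86, 'x': 38}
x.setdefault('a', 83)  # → 95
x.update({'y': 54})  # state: {'h': 4, 'a': 95, 'c': 86, 'x': 38, 'y': 54}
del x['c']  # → {'h': 4, 'a': 95, 'x': 38, 'y': 54}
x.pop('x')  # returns 38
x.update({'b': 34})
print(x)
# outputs {'h': 4, 'a': 95, 'y': 54, 'b': 34}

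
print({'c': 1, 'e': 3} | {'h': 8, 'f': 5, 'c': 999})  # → {'c': 999, 'e': 3, 'h': 8, 'f': 5}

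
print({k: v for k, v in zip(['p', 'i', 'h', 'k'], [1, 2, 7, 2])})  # {'p': 1, 'i': 2, 'h': 7, 'k': 2}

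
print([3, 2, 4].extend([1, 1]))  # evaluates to None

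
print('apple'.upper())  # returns APPLE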